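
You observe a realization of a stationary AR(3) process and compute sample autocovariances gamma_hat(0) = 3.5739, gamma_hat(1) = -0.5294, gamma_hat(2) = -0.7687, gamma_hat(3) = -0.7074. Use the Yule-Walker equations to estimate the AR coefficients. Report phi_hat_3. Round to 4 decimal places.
\hat\phi_{3} = -0.2970

The Yule-Walker equations for an AR(p) process read, in matrix form,
  Gamma_p phi = r_p,   with   (Gamma_p)_{ij} = gamma(|i - j|),
                       (r_p)_i = gamma(i),   i,j = 1..p.
Substitute the sample gammas (Toeplitz matrix and right-hand side of size 3):
  Gamma_p = [[3.5739, -0.5294, -0.7687], [-0.5294, 3.5739, -0.5294], [-0.7687, -0.5294, 3.5739]]
  r_p     = [-0.5294, -0.7687, -0.7074]
Written out (R1..R3):
  (R1) 3.5739 phi_1 - 0.5294 phi_2 - 0.7687 phi_3 = -0.5294
  (R2) -0.5294 phi_1 + 3.5739 phi_2 - 0.5294 phi_3 = -0.7687
  (R3) -0.7687 phi_1 - 0.5294 phi_2 + 3.5739 phi_3 = -0.7074
Gaussian elimination:
  R2 <- R2 - (-0.5294/3.5739) R1 = R2 - (-0.148129) R1:  3.49548 phi_2 - 0.643267 phi_3 = -0.84712
  R3 <- R3 - (-0.7687/3.5739) R1 = R3 - (-0.215087) R1:  -0.643267 phi_2 + 3.408563 phi_3 = -0.821267
  R3 <- R3 - (-0.643267/3.49548) R2 = R3 - (-0.184028) R2:  3.290183 phi_3 = -0.977161
Back-substitution:
  phi_hat_3 = -0.977161 / 3.290183 = -0.296993
  phi_hat_2 = (-0.84712 - (-0.643267)(-0.296993)) / 3.49548 = -0.297002
  phi_hat_1 = (-0.5294 - (-0.5294)(-0.297002) - (-0.7687)(-0.296993)) / 3.5739 = -0.256004
So phi_hat = [-0.2560, -0.2970, -0.2970].
Therefore phi_hat_3 = -0.2970.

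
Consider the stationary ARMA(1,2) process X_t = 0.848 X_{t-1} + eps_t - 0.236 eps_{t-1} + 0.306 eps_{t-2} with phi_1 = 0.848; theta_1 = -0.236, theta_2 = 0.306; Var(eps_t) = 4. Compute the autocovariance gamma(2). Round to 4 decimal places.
\gamma(2) = 11.9818

Multiply the model equation by X_{t-k} and take expectations. With theta_0 = psi_0 = 1 and psi_j the MA(infinity) weights, this gives
  gamma(k) - sum_i phi_i gamma(k-i) = c_k,
  c_k = sigma^2 * sum_{j=k..q} theta_j psi_{j-k}   (c_k = 0 for k > q),
using gamma(-m) = gamma(m).
psi-weights needed (psi_j = theta_j + sum_i phi_i psi_{j-i}):
  psi_1 = theta_1 + phi_1 = -0.236 + (0.848) = 0.612
  psi_2 = theta_2 + phi_1 psi_1 = 0.306 + (0.848)(0.612) = 0.824976
Right-hand sides:
  c_0 = sigma^2 (1 + theta_1 psi_1 + theta_2 psi_2) = 4 * (1 + (-0.236)(0.612) + (0.306)(0.824976)) = 4 * 1.108011 = 4.432043
  c_1 = sigma^2 (theta_1 + theta_2 psi_1) = 4 * (-0.236 + (0.306)(0.612)) = -0.194912
  c_2 = sigma^2 theta_2 = 4 * (0.306) = 1.224
Equations for k = 0 and k = 1 (AR order 1):
  gamma(0) = phi_1 gamma(1) + c_0
  gamma(1) = phi_1 gamma(0) + c_1
Substituting the second into the first: gamma(0) (1 - phi_1^2) = c_0 + phi_1 c_1, so
  gamma(0) = (c_0 + phi_1 c_1) / (1 - phi_1^2) = (4.432043 + (0.848)(-0.194912)) / (1 - (0.848)^2) = 4.266757 / 0.280896 = 15.189811.
  gamma(1) = phi_1 gamma(0) + c_1 = (0.848)(15.189811) + (-0.194912) = 12.686048.
For k = 2: gamma(2) = phi_1 gamma(1) + c_2
  = (0.848)(12.686048) + (1.224) = 11.981769.
Therefore gamma(2) = 11.9818 (to 4 decimal places).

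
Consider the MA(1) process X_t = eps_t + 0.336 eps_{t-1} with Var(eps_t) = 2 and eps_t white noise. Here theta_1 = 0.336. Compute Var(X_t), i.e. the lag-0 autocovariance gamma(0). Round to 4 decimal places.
\gamma(0) = 2.2258

For an MA(q) process X_t = eps_t + sum_i theta_i eps_{t-i} with
Var(eps_t) = sigma^2, the variance is
  gamma(0) = sigma^2 * (1 + sum_i theta_i^2).
  sum_i theta_i^2 = (0.336)^2 = 0.112896.
  gamma(0) = 2 * (1 + 0.112896) = 2 * 1.112896 = 2.225792, which rounds to 2.2258.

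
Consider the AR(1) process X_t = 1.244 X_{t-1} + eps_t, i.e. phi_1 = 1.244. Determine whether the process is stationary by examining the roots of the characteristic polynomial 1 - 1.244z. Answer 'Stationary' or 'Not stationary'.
\text{Not stationary}

The AR(p) characteristic polynomial is P(z) = 1 - 1.244z.
Stationarity requires all roots to lie outside the unit circle, i.e. |z| > 1 for every root.
This is linear in z: 1 + (-1.244) z = 0  =>  z = -1/(-1.244) = 0.803859,  |z| = 0.803859.
Moduli of all roots: 0.8039.
All moduli strictly greater than 1? No.
Verdict: Not stationary.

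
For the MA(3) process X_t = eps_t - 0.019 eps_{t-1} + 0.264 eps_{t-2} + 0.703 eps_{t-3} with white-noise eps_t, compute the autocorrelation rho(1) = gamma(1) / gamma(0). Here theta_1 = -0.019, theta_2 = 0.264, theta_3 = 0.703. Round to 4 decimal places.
\rho(1) = 0.1033

For an MA(q) process with theta_0 = 1, the autocovariance is
  gamma(k) = sigma^2 * sum_{i=0..q-k} theta_i * theta_{i+k},
and rho(k) = gamma(k) / gamma(0). Sigma^2 cancels.
  numerator   = (1)*(-0.019) + (-0.019)*(0.264) + (0.264)*(0.703) = 0.161576.
  denominator = (1)^2 + (-0.019)^2 + (0.264)^2 + (0.703)^2 = 1.564266.
  rho(1) = 0.161576 / 1.564266 = 0.1033.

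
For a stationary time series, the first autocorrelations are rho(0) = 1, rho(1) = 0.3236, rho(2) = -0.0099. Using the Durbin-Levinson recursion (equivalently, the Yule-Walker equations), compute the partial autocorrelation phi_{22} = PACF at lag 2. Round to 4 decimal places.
\phi_{22} = -0.1280

The PACF at lag k is phi_{kk}, the last component of the solution
to the Yule-Walker system G_k phi = r_k where
  (G_k)_{ij} = rho(|i - j|), (r_k)_i = rho(i), i,j = 1..k.
Equivalently, Durbin-Levinson gives phi_{kk} iteratively:
  phi_{11} = rho(1)
  phi_{kk} = [rho(k) - sum_{j=1..k-1} phi_{k-1,j} rho(k-j)]
            / [1 - sum_{j=1..k-1} phi_{k-1,j} rho(j)],
  phi_{k,j} = phi_{k-1,j} - phi_{kk} phi_{k-1,k-j},  j = 1..k-1.
Step k = 1:
  phi_11 = rho(1) = 0.3236.
Step k = 2:
  phi_22 = [rho(2) - phi_11 rho(1)] / [1 - phi_11 rho(1)] = [-0.0099 - (0.3236)(0.3236)] / [1 - (0.3236)(0.3236)]
         = -0.11461696 / 0.89528304 = -0.128.
Therefore phi_{22} = -0.1280.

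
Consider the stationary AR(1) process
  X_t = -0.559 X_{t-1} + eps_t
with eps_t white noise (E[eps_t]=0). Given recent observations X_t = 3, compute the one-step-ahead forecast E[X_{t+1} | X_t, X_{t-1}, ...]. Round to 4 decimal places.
E[X_{t+1} \mid \mathcal F_t] = -1.6770

For an AR(p) model X_t = c + sum_i phi_i X_{t-i} + eps_t, the
one-step-ahead conditional mean is
  E[X_{t+1} | X_t, ...] = c + sum_i phi_i X_{t+1-i}.
Substitute known values:
  E[X_{t+1} | ...] = (-0.559) * (3)
                   = -1.6770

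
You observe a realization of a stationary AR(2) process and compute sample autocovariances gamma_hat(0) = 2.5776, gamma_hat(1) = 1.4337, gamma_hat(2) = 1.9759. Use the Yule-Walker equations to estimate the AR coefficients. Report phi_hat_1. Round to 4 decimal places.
\hat\phi_{1} = 0.1880

The Yule-Walker equations for an AR(p) process read, in matrix form,
  Gamma_p phi = r_p,   with   (Gamma_p)_{ij} = gamma(|i - j|),
                       (r_p)_i = gamma(i),   i,j = 1..p.
Substitute the sample gammas (Toeplitz matrix and right-hand side of size 2):
  Gamma_p = [[2.5776, 1.4337], [1.4337, 2.5776]]
  r_p     = [1.4337, 1.9759]
Written out:
  2.5776 phi_1 + 1.4337 phi_2 = 1.4337
  1.4337 phi_1 + 2.5776 phi_2 = 1.9759
Solve by Cramer's rule:
  det = gamma(0)^2 - gamma(1)^2 = (2.5776)^2 - (1.4337)^2 = 6.64402176 - 2.05549569 = 4.58852607
  phi_hat_1 = [gamma(1) gamma(0) - gamma(1) gamma(2)] / det = [(1.4337)(2.5776) - (1.4337)(1.9759)] / 4.58852607 = 0.86265729 / 4.58852607 = 0.188
  phi_hat_2 = [gamma(0) gamma(2) - gamma(1)^2] / det = [(2.5776)(1.9759) - (1.4337)^2] / 4.58852607 = 3.03758415 / 4.58852607 = 0.662
So phi_hat = [0.1880, 0.6620].
Therefore phi_hat_1 = 0.1880.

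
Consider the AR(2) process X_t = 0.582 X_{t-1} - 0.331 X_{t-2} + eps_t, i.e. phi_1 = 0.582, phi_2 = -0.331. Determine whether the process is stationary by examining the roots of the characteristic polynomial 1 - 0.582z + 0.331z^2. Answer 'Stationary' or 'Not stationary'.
\text{Stationary}

The AR(p) characteristic polynomial is P(z) = 1 - 0.582z + 0.331z^2.
Stationarity requires all roots to lie outside the unit circle, i.e. |z| > 1 for every root.
Set 1 + (-0.582) z + (0.331) z^2 = 0, i.e. a z^2 + b z + c = 0 with a = 0.331, b = -0.582, c = 1.
Discriminant D = b^2 - 4ac = (-0.582)^2 - 4*(0.331)*1 = 0.338724 - (1.324) = -0.985276.
D < 0, so the roots are the complex-conjugate pair z = (-b +/- i sqrt(-D)) / (2a) = 0.8792 +/- 1.4994i.
For a conjugate pair |z|^2 = z * conj(z) = (product of roots) = c/a = 1/(0.331) = 3.021148, so |z| = sqrt(3.021148) = 1.7381 for both roots.
Moduli of all roots: 1.7381, 1.7381.
All moduli strictly greater than 1? Yes.
Verdict: Stationary.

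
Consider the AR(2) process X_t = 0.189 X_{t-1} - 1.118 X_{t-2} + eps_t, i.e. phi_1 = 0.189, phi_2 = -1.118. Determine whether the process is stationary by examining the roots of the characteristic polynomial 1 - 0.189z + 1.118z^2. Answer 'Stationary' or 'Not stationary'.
\text{Not stationary}

The AR(p) characteristic polynomial is P(z) = 1 - 0.189z + 1.118z^2.
Stationarity requires all roots to lie outside the unit circle, i.e. |z| > 1 for every root.
Set 1 + (-0.189) z + (1.118) z^2 = 0, i.e. a z^2 + b z + c = 0 with a = 1.118, b = -0.189, c = 1.
Discriminant D = b^2 - 4ac = (-0.189)^2 - 4*(1.118)*1 = 0.035721 - (4.472) = -4.436279.
D < 0, so the roots are the complex-conjugate pair z = (-b +/- i sqrt(-D)) / (2a) = 0.0845 +/- 0.942i.
For a conjugate pair |z|^2 = z * conj(z) = (product of roots) = c/a = 1/(1.118) = 0.894454, so |z| = sqrt(0.894454) = 0.9458 for both roots.
Moduli of all roots: 0.9458, 0.9458.
All moduli strictly greater than 1? No.
Verdict: Not stationary.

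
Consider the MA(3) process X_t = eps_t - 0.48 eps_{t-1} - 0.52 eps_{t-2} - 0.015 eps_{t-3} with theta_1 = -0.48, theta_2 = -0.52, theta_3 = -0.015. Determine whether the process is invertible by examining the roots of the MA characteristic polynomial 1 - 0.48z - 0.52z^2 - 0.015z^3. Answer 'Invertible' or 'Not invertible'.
\text{Not invertible}

The MA(q) characteristic polynomial is P(z) = 1 - 0.48z - 0.52z^2 - 0.015z^3.
Invertibility requires all roots to lie outside the unit circle, i.e. |z| > 1 for every root.
Degree 3: look for a simple real root z0 first, then factor out (1 - z/z0) and solve the remaining quadratic.
Testing z0 = -2: P(-2) = 1 + (-0.48)(-2) + (-0.52)(-2)^2 + (-0.015)(-2)^3
  = 1 + (0.96) + (-2.08) + (0.12) = 0.  So z_0 = -2 is a root, |z_0| = 2.
Divide out the factor (1 + 0.5 z) = (1 - z/z0) (since 1/z0 = -0.5):
  P(z) = (1 + 0.5 z)(1 + (-0.98) z + (-0.03) z^2)
  [check: z-coef -0.98 - (-0.5) = -0.48; z^2-coef -0.03 - (-0.5)(-0.98) = -0.52; z^3-coef -(-0.5)(-0.03) = -0.015.]
Remaining roots from the quadratic factor 1 + (-0.98) z + (-0.03) z^2:
  Set 1 + (-0.98) z + (-0.03) z^2 = 0, i.e. a z^2 + b z + c = 0 with a = -0.03, b = -0.98, c = 1.
  Discriminant D = b^2 - 4ac = (-0.98)^2 - 4*(-0.03)*1 = 0.9604 - (-0.12) = 1.0804.
  D >= 0, so the roots are real: z = (-b +/- sqrt(D)) / (2a) = (0.98 +/- 1.039423) / (-0.06).
    z_1 = (0.98 + 1.039423) / (-0.06) = -33.657,   |z_1| = 33.657.
    z_2 = (0.98 - 1.039423) / (-0.06) = 0.9904,   |z_2| = 0.9904.
Moduli of all roots: 2.0000, 33.6570, 0.9904.
All moduli strictly greater than 1? No.
Verdict: Not invertible.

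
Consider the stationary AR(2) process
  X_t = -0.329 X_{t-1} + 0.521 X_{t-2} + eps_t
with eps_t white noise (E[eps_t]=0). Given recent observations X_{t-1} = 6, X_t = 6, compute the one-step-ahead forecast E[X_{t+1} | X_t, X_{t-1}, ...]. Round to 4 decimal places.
E[X_{t+1} \mid \mathcal F_t] = 1.1520

For an AR(p) model X_t = c + sum_i phi_i X_{t-i} + eps_t, the
one-step-ahead conditional mean is
  E[X_{t+1} | X_t, ...] = c + sum_i phi_i X_{t+1-i}.
Substitute known values:
  E[X_{t+1} | ...] = (-0.329) * (6) + (0.521) * (6)
                   = 1.1520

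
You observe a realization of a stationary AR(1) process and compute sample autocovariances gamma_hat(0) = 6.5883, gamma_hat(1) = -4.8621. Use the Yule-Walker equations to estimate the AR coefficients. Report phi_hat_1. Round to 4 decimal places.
\hat\phi_{1} = -0.7380

The Yule-Walker equations for an AR(p) process read, in matrix form,
  Gamma_p phi = r_p,   with   (Gamma_p)_{ij} = gamma(|i - j|),
                       (r_p)_i = gamma(i),   i,j = 1..p.
Substitute the sample gammas (Toeplitz matrix and right-hand side of size 1):
  Gamma_p = [[6.5883]]
  r_p     = [-4.8621]
With p = 1 this is the single equation gamma(0) phi_1 = gamma(1):
  phi_hat_1 = gamma(1) / gamma(0) = -4.8621 / 6.5883 = -0.7380.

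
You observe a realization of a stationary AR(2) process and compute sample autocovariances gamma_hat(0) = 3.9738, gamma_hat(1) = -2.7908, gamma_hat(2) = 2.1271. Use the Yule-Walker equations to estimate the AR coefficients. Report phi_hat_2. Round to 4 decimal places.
\hat\phi_{2} = 0.0830

The Yule-Walker equations for an AR(p) process read, in matrix form,
  Gamma_p phi = r_p,   with   (Gamma_p)_{ij} = gamma(|i - j|),
                       (r_p)_i = gamma(i),   i,j = 1..p.
Substitute the sample gammas (Toeplitz matrix and right-hand side of size 2):
  Gamma_p = [[3.9738, -2.7908], [-2.7908, 3.9738]]
  r_p     = [-2.7908, 2.1271]
Written out:
  3.9738 phi_1 - 2.7908 phi_2 = -2.7908
  -2.7908 phi_1 + 3.9738 phi_2 = 2.1271
Solve by Cramer's rule:
  det = gamma(0)^2 - gamma(1)^2 = (3.9738)^2 - (-2.7908)^2 = 15.79108644 - 7.78856464 = 8.0025218
  phi_hat_1 = [gamma(1) gamma(0) - gamma(1) gamma(2)] / det = [(-2.7908)(3.9738) - (-2.7908)(2.1271)] / 8.0025218 = -5.15377036 / 8.0025218 = -0.644
  phi_hat_2 = [gamma(0) gamma(2) - gamma(1)^2] / det = [(3.9738)(2.1271) - (-2.7908)^2] / 8.0025218 = 0.66410534 / 8.0025218 = 0.083
So phi_hat = [-0.6440, 0.0830].
Therefore phi_hat_2 = 0.0830.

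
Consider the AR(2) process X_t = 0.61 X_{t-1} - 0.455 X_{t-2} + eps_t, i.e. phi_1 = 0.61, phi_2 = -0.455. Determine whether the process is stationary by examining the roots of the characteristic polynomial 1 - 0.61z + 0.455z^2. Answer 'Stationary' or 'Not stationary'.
\text{Stationary}

The AR(p) characteristic polynomial is P(z) = 1 - 0.61z + 0.455z^2.
Stationarity requires all roots to lie outside the unit circle, i.e. |z| > 1 for every root.
Set 1 + (-0.61) z + (0.455) z^2 = 0, i.e. a z^2 + b z + c = 0 with a = 0.455, b = -0.61, c = 1.
Discriminant D = b^2 - 4ac = (-0.61)^2 - 4*(0.455)*1 = 0.3721 - (1.82) = -1.4479.
D < 0, so the roots are the complex-conjugate pair z = (-b +/- i sqrt(-D)) / (2a) = 0.6703 +/- 1.3223i.
For a conjugate pair |z|^2 = z * conj(z) = (product of roots) = c/a = 1/(0.455) = 2.197802, so |z| = sqrt(2.197802) = 1.4825 for both roots.
Moduli of all roots: 1.4825, 1.4825.
All moduli strictly greater than 1? Yes.
Verdict: Stationary.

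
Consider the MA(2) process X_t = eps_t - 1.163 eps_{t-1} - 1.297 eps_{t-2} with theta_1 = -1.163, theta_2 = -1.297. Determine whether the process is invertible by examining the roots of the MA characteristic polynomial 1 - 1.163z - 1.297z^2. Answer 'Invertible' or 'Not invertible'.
\text{Not invertible}

The MA(q) characteristic polynomial is P(z) = 1 - 1.163z - 1.297z^2.
Invertibility requires all roots to lie outside the unit circle, i.e. |z| > 1 for every root.
Set 1 + (-1.163) z + (-1.297) z^2 = 0, i.e. a z^2 + b z + c = 0 with a = -1.297, b = -1.163, c = 1.
Discriminant D = b^2 - 4ac = (-1.163)^2 - 4*(-1.297)*1 = 1.352569 - (-5.188) = 6.540569.
D >= 0, so the roots are real: z = (-b +/- sqrt(D)) / (2a) = (1.163 +/- 2.557454) / (-2.594).
  z_1 = (1.163 + 2.557454) / (-2.594) = -1.4343,   |z_1| = 1.4343.
  z_2 = (1.163 - 2.557454) / (-2.594) = 0.5376,   |z_2| = 0.5376.
Moduli of all roots: 1.4343, 0.5376.
All moduli strictly greater than 1? No.
Verdict: Not invertible.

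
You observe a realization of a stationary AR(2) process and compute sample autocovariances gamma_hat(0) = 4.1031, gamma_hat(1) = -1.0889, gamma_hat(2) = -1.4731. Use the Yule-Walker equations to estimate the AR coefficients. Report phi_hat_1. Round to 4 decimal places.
\hat\phi_{1} = -0.3880

The Yule-Walker equations for an AR(p) process read, in matrix form,
  Gamma_p phi = r_p,   with   (Gamma_p)_{ij} = gamma(|i - j|),
                       (r_p)_i = gamma(i),   i,j = 1..p.
Substitute the sample gammas (Toeplitz matrix and right-hand side of size 2):
  Gamma_p = [[4.1031, -1.0889], [-1.0889, 4.1031]]
  r_p     = [-1.0889, -1.4731]
Written out:
  4.1031 phi_1 - 1.0889 phi_2 = -1.0889
  -1.0889 phi_1 + 4.1031 phi_2 = -1.4731
Solve by Cramer's rule:
  det = gamma(0)^2 - gamma(1)^2 = (4.1031)^2 - (-1.0889)^2 = 16.83542961 - 1.18570321 = 15.6497264
  phi_hat_1 = [gamma(1) gamma(0) - gamma(1) gamma(2)] / det = [(-1.0889)(4.1031) - (-1.0889)(-1.4731)] / 15.6497264 = -6.07192418 / 15.6497264 = -0.388
  phi_hat_2 = [gamma(0) gamma(2) - gamma(1)^2] / det = [(4.1031)(-1.4731) - (-1.0889)^2] / 15.6497264 = -7.22997982 / 15.6497264 = -0.462
So phi_hat = [-0.3880, -0.4620].
Therefore phi_hat_1 = -0.3880.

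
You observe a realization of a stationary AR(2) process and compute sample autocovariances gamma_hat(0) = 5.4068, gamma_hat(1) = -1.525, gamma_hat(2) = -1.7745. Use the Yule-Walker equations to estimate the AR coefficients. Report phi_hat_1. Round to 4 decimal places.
\hat\phi_{1} = -0.4070

The Yule-Walker equations for an AR(p) process read, in matrix form,
  Gamma_p phi = r_p,   with   (Gamma_p)_{ij} = gamma(|i - j|),
                       (r_p)_i = gamma(i),   i,j = 1..p.
Substitute the sample gammas (Toeplitz matrix and right-hand side of size 2):
  Gamma_p = [[5.4068, -1.525], [-1.525, 5.4068]]
  r_p     = [-1.525, -1.7745]
Written out:
  5.4068 phi_1 - 1.525 phi_2 = -1.525
  -1.525 phi_1 + 5.4068 phi_2 = -1.7745
Solve by Cramer's rule:
  det = gamma(0)^2 - gamma(1)^2 = (5.4068)^2 - (-1.525)^2 = 29.23348624 - 2.325625 = 26.90786124
  phi_hat_1 = [gamma(1) gamma(0) - gamma(1) gamma(2)] / det = [(-1.525)(5.4068) - (-1.525)(-1.7745)] / 26.90786124 = -10.9514825 / 26.90786124 = -0.407
  phi_hat_2 = [gamma(0) gamma(2) - gamma(1)^2] / det = [(5.4068)(-1.7745) - (-1.525)^2] / 26.90786124 = -11.9199916 / 26.90786124 = -0.443
So phi_hat = [-0.4070, -0.4430].
Therefore phi_hat_1 = -0.4070.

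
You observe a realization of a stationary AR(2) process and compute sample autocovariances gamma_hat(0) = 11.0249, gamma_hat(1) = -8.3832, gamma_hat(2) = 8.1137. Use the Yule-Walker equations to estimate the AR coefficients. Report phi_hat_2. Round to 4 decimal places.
\hat\phi_{2} = 0.3740

The Yule-Walker equations for an AR(p) process read, in matrix form,
  Gamma_p phi = r_p,   with   (Gamma_p)_{ij} = gamma(|i - j|),
                       (r_p)_i = gamma(i),   i,j = 1..p.
Substitute the sample gammas (Toeplitz matrix and right-hand side of size 2):
  Gamma_p = [[11.0249, -8.3832], [-8.3832, 11.0249]]
  r_p     = [-8.3832, 8.1137]
Written out:
  11.0249 phi_1 - 8.3832 phi_2 = -8.3832
  -8.3832 phi_1 + 11.0249 phi_2 = 8.1137
Solve by Cramer's rule:
  det = gamma(0)^2 - gamma(1)^2 = (11.0249)^2 - (-8.3832)^2 = 121.54842001 - 70.27804224 = 51.27037777
  phi_hat_1 = [gamma(1) gamma(0) - gamma(1) gamma(2)] / det = [(-8.3832)(11.0249) - (-8.3832)(8.1137)] / 51.27037777 = -24.40517184 / 51.27037777 = -0.476
  phi_hat_2 = [gamma(0) gamma(2) - gamma(1)^2] / det = [(11.0249)(8.1137) - (-8.3832)^2] / 51.27037777 = 19.17468889 / 51.27037777 = 0.374
So phi_hat = [-0.4760, 0.3740].
Therefore phi_hat_2 = 0.3740.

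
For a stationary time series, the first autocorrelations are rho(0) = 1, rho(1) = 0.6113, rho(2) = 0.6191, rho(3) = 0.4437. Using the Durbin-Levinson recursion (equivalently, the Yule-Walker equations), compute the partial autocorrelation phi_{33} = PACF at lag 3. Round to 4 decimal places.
\phi_{33} = -0.0490

The PACF at lag k is phi_{kk}, the last component of the solution
to the Yule-Walker system G_k phi = r_k where
  (G_k)_{ij} = rho(|i - j|), (r_k)_i = rho(i), i,j = 1..k.
Equivalently, Durbin-Levinson gives phi_{kk} iteratively:
  phi_{11} = rho(1)
  phi_{kk} = [rho(k) - sum_{j=1..k-1} phi_{k-1,j} rho(k-j)]
            / [1 - sum_{j=1..k-1} phi_{k-1,j} rho(j)],
  phi_{k,j} = phi_{k-1,j} - phi_{kk} phi_{k-1,k-j},  j = 1..k-1.
Step k = 1:
  phi_11 = rho(1) = 0.6113.
Step k = 2:
  phi_22 = [rho(2) - phi_11 rho(1)] / [1 - phi_11 rho(1)] = [0.6191 - (0.6113)(0.6113)] / [1 - (0.6113)(0.6113)]
         = 0.24541231 / 0.62631231 = 0.391837.
  Update: phi_21 = phi_11 - phi_22 phi_11 = 0.6113 - (0.391837)(0.6113) = 0.37177.
Step k = 3:
  phi_33 = [rho(3) - phi_21 rho(2) - phi_22 rho(1)] / [1 - phi_21 rho(1) - phi_22 rho(2)]
    numerator   = 0.4437 - (0.37177)(0.6191) - (0.391837)(0.6113) = -0.02599278
    denominator = 1 - (0.37177)(0.6113) - (0.391837)(0.6191) = 0.5301507
  phi_33 = -0.02599278 / 0.5301507 = -0.049.
Therefore phi_{33} = -0.0490.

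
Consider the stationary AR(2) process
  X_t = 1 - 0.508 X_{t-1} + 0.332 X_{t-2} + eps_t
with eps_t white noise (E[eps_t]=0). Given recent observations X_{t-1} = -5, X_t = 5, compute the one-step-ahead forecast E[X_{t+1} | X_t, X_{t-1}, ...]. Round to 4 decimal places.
E[X_{t+1} \mid \mathcal F_t] = -3.2000

For an AR(p) model X_t = c + sum_i phi_i X_{t-i} + eps_t, the
one-step-ahead conditional mean is
  E[X_{t+1} | X_t, ...] = c + sum_i phi_i X_{t+1-i}.
Substitute known values:
  E[X_{t+1} | ...] = 1 + (-0.508) * (5) + (0.332) * (-5)
                   = -3.2000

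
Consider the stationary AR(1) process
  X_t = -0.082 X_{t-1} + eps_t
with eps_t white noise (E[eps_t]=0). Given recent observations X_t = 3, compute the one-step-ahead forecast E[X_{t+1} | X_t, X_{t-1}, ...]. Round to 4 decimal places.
E[X_{t+1} \mid \mathcal F_t] = -0.2460

For an AR(p) model X_t = c + sum_i phi_i X_{t-i} + eps_t, the
one-step-ahead conditional mean is
  E[X_{t+1} | X_t, ...] = c + sum_i phi_i X_{t+1-i}.
Substitute known values:
  E[X_{t+1} | ...] = (-0.082) * (3)
                   = -0.2460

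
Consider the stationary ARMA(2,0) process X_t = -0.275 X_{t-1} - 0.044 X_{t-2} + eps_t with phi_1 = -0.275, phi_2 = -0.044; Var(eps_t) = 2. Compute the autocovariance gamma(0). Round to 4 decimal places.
\gamma(0) = 2.1533

Multiply the model equation by X_{t-k} and take expectations. With theta_0 = psi_0 = 1 and psi_j the MA(infinity) weights, this gives
  gamma(k) - sum_i phi_i gamma(k-i) = c_k,
  c_k = sigma^2 * sum_{j=k..q} theta_j psi_{j-k}   (c_k = 0 for k > q),
using gamma(-m) = gamma(m).
Pure AR (q = 0): c_0 = sigma^2 = 2, c_k = 0 for k >= 1.
Equations for k = 0, 1, 2 (AR order 2, c_2 = 0):
  (E0) gamma(0) = phi_1 gamma(1) + phi_2 gamma(2) + c_0
  (E1) gamma(1) = phi_1 gamma(0) + phi_2 gamma(1) + c_1
  (E2) gamma(2) = phi_1 gamma(1) + phi_2 gamma(0)
From (E1): gamma(1) = A gamma(0) + B with
  A = phi_1 / (1 - phi_2) = -0.275 / 1.044 = -0.26341,   B = c_1 / (1 - phi_2) = 0 / 1.044 = 0.
Insert (E2) into (E0): gamma(0) (1 - phi_2^2) = phi_1 (1 + phi_2) gamma(1) + c_0.
  phi_1 (1 + phi_2) = (-0.275)(0.956) = -0.2629,   1 - phi_2^2 = 0.998064.
Replace gamma(1) by A gamma(0) + B and collect gamma(0):
  gamma(0) [0.998064 - (-0.2629)(-0.26341)] = c_0 = 2
  gamma(0) * 0.928814 = 2
  gamma(0) = 2 / 0.928814 = 2.153285.
Therefore gamma(0) = 2.1533 (to 4 decimal places).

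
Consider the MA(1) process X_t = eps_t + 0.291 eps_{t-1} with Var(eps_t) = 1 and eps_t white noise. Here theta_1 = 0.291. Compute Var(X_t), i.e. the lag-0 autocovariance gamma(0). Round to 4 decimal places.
\gamma(0) = 1.0847

For an MA(q) process X_t = eps_t + sum_i theta_i eps_{t-i} with
Var(eps_t) = sigma^2, the variance is
  gamma(0) = sigma^2 * (1 + sum_i theta_i^2).
  sum_i theta_i^2 = (0.291)^2 = 0.084681.
  gamma(0) = 1 * (1 + 0.084681) = 1 * 1.084681 = 1.084681, which rounds to 1.0847.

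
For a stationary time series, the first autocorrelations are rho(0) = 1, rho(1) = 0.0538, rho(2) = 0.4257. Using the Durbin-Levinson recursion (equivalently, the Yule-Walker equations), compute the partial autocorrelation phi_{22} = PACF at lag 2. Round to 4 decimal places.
\phi_{22} = 0.4240

The PACF at lag k is phi_{kk}, the last component of the solution
to the Yule-Walker system G_k phi = r_k where
  (G_k)_{ij} = rho(|i - j|), (r_k)_i = rho(i), i,j = 1..k.
Equivalently, Durbin-Levinson gives phi_{kk} iteratively:
  phi_{11} = rho(1)
  phi_{kk} = [rho(k) - sum_{j=1..k-1} phi_{k-1,j} rho(k-j)]
            / [1 - sum_{j=1..k-1} phi_{k-1,j} rho(j)],
  phi_{k,j} = phi_{k-1,j} - phi_{kk} phi_{k-1,k-j},  j = 1..k-1.
Step k = 1:
  phi_11 = rho(1) = 0.0538.
Step k = 2:
  phi_22 = [rho(2) - phi_11 rho(1)] / [1 - phi_11 rho(1)] = [0.4257 - (0.0538)(0.0538)] / [1 - (0.0538)(0.0538)]
         = 0.42280556 / 0.99710556 = 0.424.
Therefore phi_{22} = 0.4240.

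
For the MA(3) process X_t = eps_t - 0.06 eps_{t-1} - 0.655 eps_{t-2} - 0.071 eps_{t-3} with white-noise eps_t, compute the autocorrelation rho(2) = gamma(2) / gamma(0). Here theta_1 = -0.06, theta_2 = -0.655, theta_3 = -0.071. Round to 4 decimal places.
\rho(2) = -0.4526

For an MA(q) process with theta_0 = 1, the autocovariance is
  gamma(k) = sigma^2 * sum_{i=0..q-k} theta_i * theta_{i+k},
and rho(k) = gamma(k) / gamma(0). Sigma^2 cancels.
  numerator   = (1)*(-0.655) + (-0.06)*(-0.071) = -0.65074.
  denominator = (1)^2 + (-0.06)^2 + (-0.655)^2 + (-0.071)^2 = 1.437666.
  rho(2) = -0.65074 / 1.437666 = -0.4526.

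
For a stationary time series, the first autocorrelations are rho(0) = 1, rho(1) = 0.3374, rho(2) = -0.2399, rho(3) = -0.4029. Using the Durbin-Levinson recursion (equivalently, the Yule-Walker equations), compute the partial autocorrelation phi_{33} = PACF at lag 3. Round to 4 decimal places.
\phi_{33} = -0.2080

The PACF at lag k is phi_{kk}, the last component of the solution
to the Yule-Walker system G_k phi = r_k where
  (G_k)_{ij} = rho(|i - j|), (r_k)_i = rho(i), i,j = 1..k.
Equivalently, Durbin-Levinson gives phi_{kk} iteratively:
  phi_{11} = rho(1)
  phi_{kk} = [rho(k) - sum_{j=1..k-1} phi_{k-1,j} rho(k-j)]
            / [1 - sum_{j=1..k-1} phi_{k-1,j} rho(j)],
  phi_{k,j} = phi_{k-1,j} - phi_{kk} phi_{k-1,k-j},  j = 1..k-1.
Step k = 1:
  phi_11 = rho(1) = 0.3374.
Step k = 2:
  phi_22 = [rho(2) - phi_11 rho(1)] / [1 - phi_11 rho(1)] = [-0.2399 - (0.3374)(0.3374)] / [1 - (0.3374)(0.3374)]
         = -0.35373876 / 0.88616124 = -0.399181.
  Update: phi_21 = phi_11 - phi_22 phi_11 = 0.3374 - (-0.399181)(0.3374) = 0.472084.
Step k = 3:
  phi_33 = [rho(3) - phi_21 rho(2) - phi_22 rho(1)] / [1 - phi_21 rho(1) - phi_22 rho(2)]
    numerator   = -0.4029 - (0.472084)(-0.2399) - (-0.399181)(0.3374) = -0.15496344
    denominator = 1 - (0.472084)(0.3374) - (-0.399181)(-0.2399) = 0.74495544
  phi_33 = -0.15496344 / 0.74495544 = -0.208.
Therefore phi_{33} = -0.2080.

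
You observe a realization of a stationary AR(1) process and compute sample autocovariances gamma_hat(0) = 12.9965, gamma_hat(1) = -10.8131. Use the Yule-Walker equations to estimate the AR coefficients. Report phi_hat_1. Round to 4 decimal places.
\hat\phi_{1} = -0.8320

The Yule-Walker equations for an AR(p) process read, in matrix form,
  Gamma_p phi = r_p,   with   (Gamma_p)_{ij} = gamma(|i - j|),
                       (r_p)_i = gamma(i),   i,j = 1..p.
Substitute the sample gammas (Toeplitz matrix and right-hand side of size 1):
  Gamma_p = [[12.9965]]
  r_p     = [-10.8131]
With p = 1 this is the single equation gamma(0) phi_1 = gamma(1):
  phi_hat_1 = gamma(1) / gamma(0) = -10.8131 / 12.9965 = -0.8320.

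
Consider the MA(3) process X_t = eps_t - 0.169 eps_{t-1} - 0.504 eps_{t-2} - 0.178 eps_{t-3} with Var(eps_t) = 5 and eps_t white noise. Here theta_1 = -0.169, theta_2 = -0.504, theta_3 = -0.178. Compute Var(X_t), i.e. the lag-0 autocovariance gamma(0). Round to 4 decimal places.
\gamma(0) = 6.5713

For an MA(q) process X_t = eps_t + sum_i theta_i eps_{t-i} with
Var(eps_t) = sigma^2, the variance is
  gamma(0) = sigma^2 * (1 + sum_i theta_i^2).
  sum_i theta_i^2 = (-0.169)^2 + (-0.504)^2 + (-0.178)^2 = 0.028561 + 0.254016 + 0.031684 = 0.314261.
  gamma(0) = 5 * (1 + 0.314261) = 5 * 1.314261 = 6.571305, which rounds to 6.5713.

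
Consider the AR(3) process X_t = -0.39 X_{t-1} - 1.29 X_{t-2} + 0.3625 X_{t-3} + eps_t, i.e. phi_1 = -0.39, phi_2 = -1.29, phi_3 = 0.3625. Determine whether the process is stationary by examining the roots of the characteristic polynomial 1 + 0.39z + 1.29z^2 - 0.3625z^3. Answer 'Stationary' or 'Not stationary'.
\text{Not stationary}

The AR(p) characteristic polynomial is P(z) = 1 + 0.39z + 1.29z^2 - 0.3625z^3.
Stationarity requires all roots to lie outside the unit circle, i.e. |z| > 1 for every root.
Degree 3: look for a simple real root z0 first, then factor out (1 - z/z0) and solve the remaining quadratic.
Testing z0 = 4: P(4) = 1 + (0.39)(4) + (1.29)(4)^2 + (-0.3625)(4)^3
  = 1 + (1.56) + (20.64) + (-23.2) = 0.  So z_0 = 4 is a root, |z_0| = 4.
Divide out the factor (1 - 0.25 z) = (1 - z/z0) (since 1/z0 = 0.25):
  P(z) = (1 - 0.25 z)(1 + (0.64) z + (1.45) z^2)
  [check: z-coef 0.64 - (0.25) = 0.39; z^2-coef 1.45 - (0.25)(0.64) = 1.29; z^3-coef -(0.25)(1.45) = -0.3625.]
Remaining roots from the quadratic factor 1 + (0.64) z + (1.45) z^2:
  Set 1 + (0.64) z + (1.45) z^2 = 0, i.e. a z^2 + b z + c = 0 with a = 1.45, b = 0.64, c = 1.
  Discriminant D = b^2 - 4ac = (0.64)^2 - 4*(1.45)*1 = 0.4096 - (5.8) = -5.3904.
  D < 0, so the roots are the complex-conjugate pair z = (-b +/- i sqrt(-D)) / (2a) = -0.2207 +/- 0.8006i.
  For a conjugate pair |z|^2 = z * conj(z) = (product of roots) = c/a = 1/(1.45) = 0.689655, so |z| = sqrt(0.689655) = 0.8305 for both roots.
Moduli of all roots: 4.0000, 0.8305, 0.8305.
All moduli strictly greater than 1? No.
Verdict: Not stationary.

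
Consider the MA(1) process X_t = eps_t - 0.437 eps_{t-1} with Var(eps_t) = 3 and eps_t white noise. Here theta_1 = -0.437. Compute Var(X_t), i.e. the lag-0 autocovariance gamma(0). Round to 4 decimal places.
\gamma(0) = 3.5729

For an MA(q) process X_t = eps_t + sum_i theta_i eps_{t-i} with
Var(eps_t) = sigma^2, the variance is
  gamma(0) = sigma^2 * (1 + sum_i theta_i^2).
  sum_i theta_i^2 = (-0.437)^2 = 0.190969.
  gamma(0) = 3 * (1 + 0.190969) = 3 * 1.190969 = 3.572907, which rounds to 3.5729.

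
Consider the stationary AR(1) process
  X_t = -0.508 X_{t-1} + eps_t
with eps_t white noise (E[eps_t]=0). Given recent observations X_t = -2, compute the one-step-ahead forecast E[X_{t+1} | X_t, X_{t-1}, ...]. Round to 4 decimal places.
E[X_{t+1} \mid \mathcal F_t] = 1.0160

For an AR(p) model X_t = c + sum_i phi_i X_{t-i} + eps_t, the
one-step-ahead conditional mean is
  E[X_{t+1} | X_t, ...] = c + sum_i phi_i X_{t+1-i}.
Substitute known values:
  E[X_{t+1} | ...] = (-0.508) * (-2)
                   = 1.0160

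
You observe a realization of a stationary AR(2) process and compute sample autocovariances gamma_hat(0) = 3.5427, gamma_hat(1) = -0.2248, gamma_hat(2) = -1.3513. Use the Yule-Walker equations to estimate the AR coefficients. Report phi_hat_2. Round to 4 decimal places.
\hat\phi_{2} = -0.3870

The Yule-Walker equations for an AR(p) process read, in matrix form,
  Gamma_p phi = r_p,   with   (Gamma_p)_{ij} = gamma(|i - j|),
                       (r_p)_i = gamma(i),   i,j = 1..p.
Substitute the sample gammas (Toeplitz matrix and right-hand side of size 2):
  Gamma_p = [[3.5427, -0.2248], [-0.2248, 3.5427]]
  r_p     = [-0.2248, -1.3513]
Written out:
  3.5427 phi_1 - 0.2248 phi_2 = -0.2248
  -0.2248 phi_1 + 3.5427 phi_2 = -1.3513
Solve by Cramer's rule:
  det = gamma(0)^2 - gamma(1)^2 = (3.5427)^2 - (-0.2248)^2 = 12.55072329 - 0.05053504 = 12.50018825
  phi_hat_1 = [gamma(1) gamma(0) - gamma(1) gamma(2)] / det = [(-0.2248)(3.5427) - (-0.2248)(-1.3513)] / 12.50018825 = -1.1001712 / 12.50018825 = -0.088
  phi_hat_2 = [gamma(0) gamma(2) - gamma(1)^2] / det = [(3.5427)(-1.3513) - (-0.2248)^2] / 12.50018825 = -4.83778555 / 12.50018825 = -0.387
So phi_hat = [-0.0880, -0.3870].
Therefore phi_hat_2 = -0.3870.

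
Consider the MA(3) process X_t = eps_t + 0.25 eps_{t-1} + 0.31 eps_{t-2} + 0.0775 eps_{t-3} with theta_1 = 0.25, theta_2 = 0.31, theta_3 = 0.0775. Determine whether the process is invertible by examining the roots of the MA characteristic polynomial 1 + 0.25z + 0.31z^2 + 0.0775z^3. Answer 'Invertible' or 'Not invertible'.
\text{Invertible}

The MA(q) characteristic polynomial is P(z) = 1 + 0.25z + 0.31z^2 + 0.0775z^3.
Invertibility requires all roots to lie outside the unit circle, i.e. |z| > 1 for every root.
Degree 3: look for a simple real root z0 first, then factor out (1 - z/z0) and solve the remaining quadratic.
Testing z0 = -4: P(-4) = 1 + (0.25)(-4) + (0.31)(-4)^2 + (0.0775)(-4)^3
  = 1 + (-1) + (4.96) + (-4.96) = 0.  So z_0 = -4 is a root, |z_0| = 4.
Divide out the factor (1 + 0.25 z) = (1 - z/z0) (since 1/z0 = -0.25):
  P(z) = (1 + 0.25 z)(1 + (0) z + (0.31) z^2)
  [check: z-coef 0 - (-0.25) = 0.25; z^2-coef 0.31 - (-0.25)(0) = 0.31; z^3-coef -(-0.25)(0.31) = 0.0775.]
Remaining roots from the quadratic factor 1 + (0) z + (0.31) z^2:
  Set 1 + (0) z + (0.31) z^2 = 0, i.e. a z^2 + b z + c = 0 with a = 0.31, b = 0, c = 1.
  Discriminant D = b^2 - 4ac = (0)^2 - 4*(0.31)*1 = 0 - (1.24) = -1.24.
  D < 0, so the roots are the complex-conjugate pair z = (-b +/- i sqrt(-D)) / (2a) = 0 +/- 1.7961i.
  For a conjugate pair |z|^2 = z * conj(z) = (product of roots) = c/a = 1/(0.31) = 3.225806, so |z| = sqrt(3.225806) = 1.7961 for both roots.
Moduli of all roots: 4.0000, 1.7961, 1.7961.
All moduli strictly greater than 1? Yes.
Verdict: Invertible.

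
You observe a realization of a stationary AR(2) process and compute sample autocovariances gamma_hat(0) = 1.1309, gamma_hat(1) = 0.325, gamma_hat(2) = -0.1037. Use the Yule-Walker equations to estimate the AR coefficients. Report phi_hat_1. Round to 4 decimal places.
\hat\phi_{1} = 0.3420

The Yule-Walker equations for an AR(p) process read, in matrix form,
  Gamma_p phi = r_p,   with   (Gamma_p)_{ij} = gamma(|i - j|),
                       (r_p)_i = gamma(i),   i,j = 1..p.
Substitute the sample gammas (Toeplitz matrix and right-hand side of size 2):
  Gamma_p = [[1.1309, 0.325], [0.325, 1.1309]]
  r_p     = [0.325, -0.1037]
Written out:
  1.1309 phi_1 + 0.325 phi_2 = 0.325
  0.325 phi_1 + 1.1309 phi_2 = -0.1037
Solve by Cramer's rule:
  det = gamma(0)^2 - gamma(1)^2 = (1.1309)^2 - (0.325)^2 = 1.27893481 - 0.105625 = 1.17330981
  phi_hat_1 = [gamma(1) gamma(0) - gamma(1) gamma(2)] / det = [(0.325)(1.1309) - (0.325)(-0.1037)] / 1.17330981 = 0.401245 / 1.17330981 = 0.342
  phi_hat_2 = [gamma(0) gamma(2) - gamma(1)^2] / det = [(1.1309)(-0.1037) - (0.325)^2] / 1.17330981 = -0.22289933 / 1.17330981 = -0.19
So phi_hat = [0.3420, -0.1900].
Therefore phi_hat_1 = 0.3420.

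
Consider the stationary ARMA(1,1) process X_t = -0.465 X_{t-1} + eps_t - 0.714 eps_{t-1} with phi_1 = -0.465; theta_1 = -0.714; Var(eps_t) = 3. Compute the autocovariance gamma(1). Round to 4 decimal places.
\gamma(1) = -6.0111

Multiply the model equation by X_{t-k} and take expectations. With theta_0 = psi_0 = 1 and psi_j the MA(infinity) weights, this gives
  gamma(k) - sum_i phi_i gamma(k-i) = c_k,
  c_k = sigma^2 * sum_{j=k..q} theta_j psi_{j-k}   (c_k = 0 for k > q),
using gamma(-m) = gamma(m).
psi-weights needed (psi_j = theta_j + sum_i phi_i psi_{j-i}):
  psi_1 = theta_1 + phi_1 = -0.714 + (-0.465) = -1.179
Right-hand sides:
  c_0 = sigma^2 (1 + theta_1 psi_1) = 3 * (1 + (-0.714)(-1.179)) = 3 * 1.841806 = 5.525418
  c_1 = sigma^2 theta_1 = 3 * (-0.714) = -2.142
  c_2 = 0
Equations for k = 0 and k = 1 (AR order 1):
  gamma(0) = phi_1 gamma(1) + c_0
  gamma(1) = phi_1 gamma(0) + c_1
Substituting the second into the first: gamma(0) (1 - phi_1^2) = c_0 + phi_1 c_1, so
  gamma(0) = (c_0 + phi_1 c_1) / (1 - phi_1^2) = (5.525418 + (-0.465)(-2.142)) / (1 - (-0.465)^2) = 6.521448 / 0.783775 = 8.320561.
  gamma(1) = phi_1 gamma(0) + c_1 = (-0.465)(8.320561) + (-2.142) = -6.011061.
Therefore gamma(1) = -6.0111 (to 4 decimal places).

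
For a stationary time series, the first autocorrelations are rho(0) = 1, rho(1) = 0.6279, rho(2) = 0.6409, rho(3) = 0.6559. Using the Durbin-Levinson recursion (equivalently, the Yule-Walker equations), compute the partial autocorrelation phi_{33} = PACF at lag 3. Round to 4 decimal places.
\phi_{33} = 0.3199

The PACF at lag k is phi_{kk}, the last component of the solution
to the Yule-Walker system G_k phi = r_k where
  (G_k)_{ij} = rho(|i - j|), (r_k)_i = rho(i), i,j = 1..k.
Equivalently, Durbin-Levinson gives phi_{kk} iteratively:
  phi_{11} = rho(1)
  phi_{kk} = [rho(k) - sum_{j=1..k-1} phi_{k-1,j} rho(k-j)]
            / [1 - sum_{j=1..k-1} phi_{k-1,j} rho(j)],
  phi_{k,j} = phi_{k-1,j} - phi_{kk} phi_{k-1,k-j},  j = 1..k-1.
Step k = 1:
  phi_11 = rho(1) = 0.6279.
Step k = 2:
  phi_22 = [rho(2) - phi_11 rho(1)] / [1 - phi_11 rho(1)] = [0.6409 - (0.6279)(0.6279)] / [1 - (0.6279)(0.6279)]
         = 0.24664159 / 0.60574159 = 0.407173.
  Update: phi_21 = phi_11 - phi_22 phi_11 = 0.6279 - (0.407173)(0.6279) = 0.372236.
Step k = 3:
  phi_33 = [rho(3) - phi_21 rho(2) - phi_22 rho(1)] / [1 - phi_21 rho(1) - phi_22 rho(2)]
    numerator   = 0.6559 - (0.372236)(0.6409) - (0.407173)(0.6279) = 0.16166999
    denominator = 1 - (0.372236)(0.6279) - (0.407173)(0.6409) = 0.50531581
  phi_33 = 0.16166999 / 0.50531581 = 0.3199.
Therefore phi_{33} = 0.3199.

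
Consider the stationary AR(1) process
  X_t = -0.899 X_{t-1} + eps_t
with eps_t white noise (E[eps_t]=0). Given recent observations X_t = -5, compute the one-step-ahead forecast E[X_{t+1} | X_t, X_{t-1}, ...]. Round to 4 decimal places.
E[X_{t+1} \mid \mathcal F_t] = 4.4950

For an AR(p) model X_t = c + sum_i phi_i X_{t-i} + eps_t, the
one-step-ahead conditional mean is
  E[X_{t+1} | X_t, ...] = c + sum_i phi_i X_{t+1-i}.
Substitute known values:
  E[X_{t+1} | ...] = (-0.899) * (-5)
                   = 4.4950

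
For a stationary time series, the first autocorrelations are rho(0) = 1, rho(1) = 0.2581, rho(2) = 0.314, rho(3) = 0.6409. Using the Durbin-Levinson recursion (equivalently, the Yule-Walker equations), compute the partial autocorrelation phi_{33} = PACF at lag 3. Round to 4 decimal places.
\phi_{33} = 0.5911

The PACF at lag k is phi_{kk}, the last component of the solution
to the Yule-Walker system G_k phi = r_k where
  (G_k)_{ij} = rho(|i - j|), (r_k)_i = rho(i), i,j = 1..k.
Equivalently, Durbin-Levinson gives phi_{kk} iteratively:
  phi_{11} = rho(1)
  phi_{kk} = [rho(k) - sum_{j=1..k-1} phi_{k-1,j} rho(k-j)]
            / [1 - sum_{j=1..k-1} phi_{k-1,j} rho(j)],
  phi_{k,j} = phi_{k-1,j} - phi_{kk} phi_{k-1,k-j},  j = 1..k-1.
Step k = 1:
  phi_11 = rho(1) = 0.2581.
Step k = 2:
  phi_22 = [rho(2) - phi_11 rho(1)] / [1 - phi_11 rho(1)] = [0.314 - (0.2581)(0.2581)] / [1 - (0.2581)(0.2581)]
         = 0.24738439 / 0.93338439 = 0.26504.
  Update: phi_21 = phi_11 - phi_22 phi_11 = 0.2581 - (0.26504)(0.2581) = 0.189693.
Step k = 3:
  phi_33 = [rho(3) - phi_21 rho(2) - phi_22 rho(1)] / [1 - phi_21 rho(1) - phi_22 rho(2)]
    numerator   = 0.6409 - (0.189693)(0.314) - (0.26504)(0.2581) = 0.51292948
    denominator = 1 - (0.189693)(0.2581) - (0.26504)(0.314) = 0.86781758
  phi_33 = 0.51292948 / 0.86781758 = 0.5911.
Therefore phi_{33} = 0.5911.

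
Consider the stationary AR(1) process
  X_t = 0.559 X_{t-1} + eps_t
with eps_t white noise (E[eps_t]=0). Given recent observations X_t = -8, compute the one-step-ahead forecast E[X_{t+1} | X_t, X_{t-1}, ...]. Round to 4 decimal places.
E[X_{t+1} \mid \mathcal F_t] = -4.4720

For an AR(p) model X_t = c + sum_i phi_i X_{t-i} + eps_t, the
one-step-ahead conditional mean is
  E[X_{t+1} | X_t, ...] = c + sum_i phi_i X_{t+1-i}.
Substitute known values:
  E[X_{t+1} | ...] = (0.559) * (-8)
                   = -4.4720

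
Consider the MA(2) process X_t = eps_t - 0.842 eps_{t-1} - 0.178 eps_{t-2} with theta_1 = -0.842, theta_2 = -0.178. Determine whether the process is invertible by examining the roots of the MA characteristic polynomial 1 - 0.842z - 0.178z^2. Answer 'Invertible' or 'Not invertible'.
\text{Not invertible}

The MA(q) characteristic polynomial is P(z) = 1 - 0.842z - 0.178z^2.
Invertibility requires all roots to lie outside the unit circle, i.e. |z| > 1 for every root.
Set 1 + (-0.842) z + (-0.178) z^2 = 0, i.e. a z^2 + b z + c = 0 with a = -0.178, b = -0.842, c = 1.
Discriminant D = b^2 - 4ac = (-0.842)^2 - 4*(-0.178)*1 = 0.708964 - (-0.712) = 1.420964.
D >= 0, so the roots are real: z = (-b +/- sqrt(D)) / (2a) = (0.842 +/- 1.192042) / (-0.356).
  z_1 = (0.842 + 1.192042) / (-0.356) = -5.7136,   |z_1| = 5.7136.
  z_2 = (0.842 - 1.192042) / (-0.356) = 0.9833,   |z_2| = 0.9833.
Moduli of all roots: 5.7136, 0.9833.
All moduli strictly greater than 1? No.
Verdict: Not invertible.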